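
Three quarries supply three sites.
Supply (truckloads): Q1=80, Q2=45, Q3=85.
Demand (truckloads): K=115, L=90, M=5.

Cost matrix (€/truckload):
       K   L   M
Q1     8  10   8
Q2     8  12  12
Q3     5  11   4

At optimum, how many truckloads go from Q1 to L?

80

Solving gives:
  Q1->L: 80 × €10 = €800
  Q2->K: 35 × €8 = €280
  Q2->L: 10 × €12 = €120
  Q3->K: 80 × €5 = €400
  Q3->M: 5 × €4 = €20
Total cost = €1620.
So Q1→L carries 80 truckloads.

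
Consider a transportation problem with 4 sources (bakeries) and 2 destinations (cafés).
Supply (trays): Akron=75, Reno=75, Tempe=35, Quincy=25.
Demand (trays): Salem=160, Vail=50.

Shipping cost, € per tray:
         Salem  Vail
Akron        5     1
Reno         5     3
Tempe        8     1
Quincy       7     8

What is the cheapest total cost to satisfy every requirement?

900

Optimal allocation:
  Akron->Salem: 60 × €5 = €300
  Akron->Vail: 15 × €1 = €15
  Reno->Salem: 75 × €5 = €375
  Tempe->Vail: 35 × €1 = €35
  Quincy->Salem: 25 × €7 = €175
Total = 300 + 15 + 375 + 35 + 175 = €900.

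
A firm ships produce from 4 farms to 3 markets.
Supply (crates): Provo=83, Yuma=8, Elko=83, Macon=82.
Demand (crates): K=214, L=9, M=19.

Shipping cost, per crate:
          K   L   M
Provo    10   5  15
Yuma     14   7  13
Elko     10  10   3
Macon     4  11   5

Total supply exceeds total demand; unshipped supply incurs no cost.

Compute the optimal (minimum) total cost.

1750

A cheapest plan:
  Provo->K: 68 × 10 = 680
  Provo->L: 9 × 5 = 45
  Elko->K: 64 × 10 = 640
  Elko->M: 19 × 3 = 57
  Macon->K: 82 × 4 = 328
Total = 680 + 45 + 640 + 57 + 328 = 1750.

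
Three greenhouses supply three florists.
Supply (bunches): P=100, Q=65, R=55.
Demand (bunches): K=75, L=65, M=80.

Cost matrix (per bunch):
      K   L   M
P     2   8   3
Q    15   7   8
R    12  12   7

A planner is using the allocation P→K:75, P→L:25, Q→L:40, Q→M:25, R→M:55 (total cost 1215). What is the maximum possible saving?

Current plan cost = 75·2 + 25·8 + 40·7 + 25·8 + 55·7 = 1215.
Optimal plan:
  P→K: 75 × 2 = 150
  P→M: 25 × 3 = 75
  Q→L: 65 × 7 = 455
  R→M: 55 × 7 = 385
Optimal cost = 1065.
Saving = 1215 − 1065 = 150.

150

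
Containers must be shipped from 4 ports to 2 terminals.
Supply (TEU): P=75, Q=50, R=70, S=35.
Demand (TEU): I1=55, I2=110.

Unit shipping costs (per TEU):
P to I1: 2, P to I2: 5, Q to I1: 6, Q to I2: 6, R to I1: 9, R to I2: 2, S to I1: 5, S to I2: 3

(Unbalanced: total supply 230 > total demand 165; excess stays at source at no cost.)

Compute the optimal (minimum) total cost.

380

A cheapest plan:
  P–I1: 55 TEU
  P–I2: 5 TEU
  R–I2: 70 TEU
  S–I2: 35 TEU
Total cost = 380.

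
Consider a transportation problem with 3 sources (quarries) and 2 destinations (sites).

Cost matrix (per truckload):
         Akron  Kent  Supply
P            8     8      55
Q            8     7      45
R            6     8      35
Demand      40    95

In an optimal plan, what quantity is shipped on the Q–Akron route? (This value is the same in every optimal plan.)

Optimal shipments:
  P→Akron: 5 × 8 = 40
  P→Kent: 50 × 8 = 400
  Q→Kent: 45 × 7 = 315
  R→Akron: 35 × 6 = 210
Total cost = 965.
The route Q→Akron is not used.

0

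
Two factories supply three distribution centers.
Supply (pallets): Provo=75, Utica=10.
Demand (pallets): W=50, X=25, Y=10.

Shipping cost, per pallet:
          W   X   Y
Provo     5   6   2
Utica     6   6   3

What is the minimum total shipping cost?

420

Optimal allocation:
  Provo–W: 50 × 5 = 250
  Provo–X: 15 × 6 = 90
  Provo–Y: 10 × 2 = 20
  Utica–X: 10 × 6 = 60
Total = 250 + 90 + 20 + 60 = 420.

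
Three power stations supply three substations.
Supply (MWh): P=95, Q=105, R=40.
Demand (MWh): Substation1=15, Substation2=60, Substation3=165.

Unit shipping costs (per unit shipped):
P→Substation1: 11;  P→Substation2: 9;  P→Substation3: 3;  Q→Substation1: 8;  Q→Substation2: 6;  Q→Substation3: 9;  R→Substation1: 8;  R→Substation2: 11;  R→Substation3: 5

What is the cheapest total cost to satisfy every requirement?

One minimum-cost allocation:
  P to Substation3: 95 MWh
  Q to Substation1: 15 MWh
  Q to Substation2: 60 MWh
  Q to Substation3: 30 MWh
  R to Substation3: 40 MWh
Total cost = 1235.
(Supply check: P ships 95; Q ships 105; R ships 40.)

1235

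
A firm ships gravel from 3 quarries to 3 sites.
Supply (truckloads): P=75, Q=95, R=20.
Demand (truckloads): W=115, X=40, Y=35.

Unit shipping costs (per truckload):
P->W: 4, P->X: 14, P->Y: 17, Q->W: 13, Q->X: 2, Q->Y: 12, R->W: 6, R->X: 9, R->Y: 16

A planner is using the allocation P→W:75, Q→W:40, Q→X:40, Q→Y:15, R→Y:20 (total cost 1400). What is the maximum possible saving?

Current plan cost = 75·4 + 40·13 + 40·2 + 15·12 + 20·16 = 1400.
Optimal plan:
  P to W: 75 truckloads
  Q to W: 20 truckloads
  Q to X: 40 truckloads
  Q to Y: 35 truckloads
  R to W: 20 truckloads
Optimal cost = 1180.
Saving = 1400 − 1180 = 220.

220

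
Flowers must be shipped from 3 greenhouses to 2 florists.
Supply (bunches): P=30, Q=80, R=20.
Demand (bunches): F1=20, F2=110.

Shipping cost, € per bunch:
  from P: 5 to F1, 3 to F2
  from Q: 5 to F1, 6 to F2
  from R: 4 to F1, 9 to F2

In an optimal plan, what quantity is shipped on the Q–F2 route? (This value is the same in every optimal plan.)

The minimum-cost plan:
  P->F2: 30 bunches
  Q->F2: 80 bunches
  R->F1: 20 bunches
Total cost = €650.
So Q→F2 carries 80 bunches.

80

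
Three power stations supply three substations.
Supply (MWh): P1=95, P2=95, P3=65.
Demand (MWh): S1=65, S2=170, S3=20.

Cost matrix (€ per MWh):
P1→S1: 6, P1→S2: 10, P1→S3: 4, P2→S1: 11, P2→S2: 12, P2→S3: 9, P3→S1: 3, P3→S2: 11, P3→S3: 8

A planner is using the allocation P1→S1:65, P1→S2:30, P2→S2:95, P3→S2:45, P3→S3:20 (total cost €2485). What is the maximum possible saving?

Current plan cost = 65·6 + 30·10 + 95·12 + 45·11 + 20·8 = €2485.
Optimal plan:
  P1->S2: 75 × €10 = €750
  P1->S3: 20 × €4 = €80
  P2->S2: 95 × €12 = €1140
  P3->S1: 65 × €3 = €195
Optimal cost = €2165.
Saving = 2485 − 2165 = €320.

320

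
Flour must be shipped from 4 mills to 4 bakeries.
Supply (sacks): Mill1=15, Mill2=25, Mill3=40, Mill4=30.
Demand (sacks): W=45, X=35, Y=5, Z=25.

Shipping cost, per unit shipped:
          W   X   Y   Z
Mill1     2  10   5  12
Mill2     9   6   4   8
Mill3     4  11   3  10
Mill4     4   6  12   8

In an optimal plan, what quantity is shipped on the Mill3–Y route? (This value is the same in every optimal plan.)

Solving gives:
  Mill1→W: 15 sacks
  Mill2→X: 5 sacks
  Mill2→Z: 20 sacks
  Mill3→W: 30 sacks
  Mill3→Y: 5 sacks
  Mill3→Z: 5 sacks
  Mill4→X: 30 sacks
Total cost = 585.
So Mill3→Y carries 5 sacks.

5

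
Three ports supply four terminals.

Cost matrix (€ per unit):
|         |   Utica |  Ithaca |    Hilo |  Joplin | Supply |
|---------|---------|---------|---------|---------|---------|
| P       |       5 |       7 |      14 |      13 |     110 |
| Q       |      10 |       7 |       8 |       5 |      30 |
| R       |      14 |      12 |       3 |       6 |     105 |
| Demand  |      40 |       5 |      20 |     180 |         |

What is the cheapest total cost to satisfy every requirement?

An optimal shipping plan:
  P→Utica: 40 TEU
  P→Ithaca: 5 TEU
  P→Joplin: 65 TEU
  Q→Joplin: 30 TEU
  R→Hilo: 20 TEU
  R→Joplin: 85 TEU
Total cost = €1800.

1800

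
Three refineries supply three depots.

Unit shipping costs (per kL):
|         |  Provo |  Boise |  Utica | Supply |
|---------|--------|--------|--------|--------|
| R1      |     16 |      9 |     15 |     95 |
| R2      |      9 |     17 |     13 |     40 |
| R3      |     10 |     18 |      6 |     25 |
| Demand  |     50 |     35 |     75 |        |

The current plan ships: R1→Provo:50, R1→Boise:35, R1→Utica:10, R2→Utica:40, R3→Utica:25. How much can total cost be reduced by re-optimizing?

Current plan cost = 50·16 + 35·9 + 10·15 + 40·13 + 25·6 = 1935.
Optimal plan:
  R1–Provo: 10 × 16 = 160
  R1–Boise: 35 × 9 = 315
  R1–Utica: 50 × 15 = 750
  R2–Provo: 40 × 9 = 360
  R3–Utica: 25 × 6 = 150
Optimal cost = 1735.
Saving = 1935 − 1735 = 200.

200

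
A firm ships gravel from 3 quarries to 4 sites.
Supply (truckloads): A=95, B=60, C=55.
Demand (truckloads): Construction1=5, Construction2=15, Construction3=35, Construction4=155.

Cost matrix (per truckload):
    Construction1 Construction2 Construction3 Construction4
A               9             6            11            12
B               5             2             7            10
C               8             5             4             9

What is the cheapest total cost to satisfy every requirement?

1915

Optimal allocation:
  A->Construction4: 95 × 12 = 1140
  B->Construction1: 5 × 5 = 25
  B->Construction2: 15 × 2 = 30
  B->Construction4: 40 × 10 = 400
  C->Construction3: 35 × 4 = 140
  C->Construction4: 20 × 9 = 180
Total = 1140 + 25 + 30 + 400 + 140 + 180 = 1915.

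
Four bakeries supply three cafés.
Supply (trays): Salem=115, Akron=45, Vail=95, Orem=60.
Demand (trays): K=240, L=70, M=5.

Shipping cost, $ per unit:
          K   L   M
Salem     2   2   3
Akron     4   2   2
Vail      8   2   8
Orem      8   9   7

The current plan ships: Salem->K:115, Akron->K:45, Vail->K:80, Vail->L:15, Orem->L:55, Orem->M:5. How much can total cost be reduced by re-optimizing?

Current plan cost = 115·2 + 45·4 + 80·8 + 15·2 + 55·9 + 5·7 = $1610.
Optimal plan:
  Salem–K: 115 × $2 = $230
  Akron–K: 40 × $4 = $160
  Akron–M: 5 × $2 = $10
  Vail–K: 25 × $8 = $200
  Vail–L: 70 × $2 = $140
  Orem–K: 60 × $8 = $480
Optimal cost = $1220.
Saving = 1610 − 1220 = $390.

390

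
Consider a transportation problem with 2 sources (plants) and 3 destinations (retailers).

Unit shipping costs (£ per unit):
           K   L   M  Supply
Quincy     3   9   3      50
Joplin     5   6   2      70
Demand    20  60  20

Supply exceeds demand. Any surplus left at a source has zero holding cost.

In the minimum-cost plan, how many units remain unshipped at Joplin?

An optimal plan:
  Quincy->K: 20 × £3 = £60
  Quincy->M: 10 × £3 = £30
  Joplin->L: 60 × £6 = £360
  Joplin->M: 10 × £2 = £20
Total cost = £470.
Joplin ships 70 of its 70, leaving 0.

0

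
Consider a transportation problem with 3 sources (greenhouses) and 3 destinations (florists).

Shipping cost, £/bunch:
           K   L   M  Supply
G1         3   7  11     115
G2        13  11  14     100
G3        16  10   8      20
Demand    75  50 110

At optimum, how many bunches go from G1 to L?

Solving gives:
  G1 to K: 75 × £3 = £225
  G1 to L: 40 × £7 = £280
  G2 to L: 10 × £11 = £110
  G2 to M: 90 × £14 = £1260
  G3 to M: 20 × £8 = £160
Total cost = £2035.
So G1→L carries 40 bunches.

40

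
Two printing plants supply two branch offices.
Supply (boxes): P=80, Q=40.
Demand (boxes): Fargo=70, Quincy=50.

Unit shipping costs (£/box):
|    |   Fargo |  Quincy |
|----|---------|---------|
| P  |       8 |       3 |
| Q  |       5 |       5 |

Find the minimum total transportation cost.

Optimal allocation:
  P→Fargo: 30 × £8 = £240
  P→Quincy: 50 × £3 = £150
  Q→Fargo: 40 × £5 = £200
Total = 240 + 150 + 200 = £590.

590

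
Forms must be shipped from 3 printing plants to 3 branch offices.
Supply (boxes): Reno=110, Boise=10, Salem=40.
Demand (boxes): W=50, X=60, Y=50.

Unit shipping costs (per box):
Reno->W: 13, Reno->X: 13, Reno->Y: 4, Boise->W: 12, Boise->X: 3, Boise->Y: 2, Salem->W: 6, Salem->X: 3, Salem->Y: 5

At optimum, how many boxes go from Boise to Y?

0

Solving gives:
  Reno→W: 50 × 13 = 650
  Reno→X: 10 × 13 = 130
  Reno→Y: 50 × 4 = 200
  Boise→X: 10 × 3 = 30
  Salem→X: 40 × 3 = 120
Total cost = 1130.
The route Boise→Y is not used.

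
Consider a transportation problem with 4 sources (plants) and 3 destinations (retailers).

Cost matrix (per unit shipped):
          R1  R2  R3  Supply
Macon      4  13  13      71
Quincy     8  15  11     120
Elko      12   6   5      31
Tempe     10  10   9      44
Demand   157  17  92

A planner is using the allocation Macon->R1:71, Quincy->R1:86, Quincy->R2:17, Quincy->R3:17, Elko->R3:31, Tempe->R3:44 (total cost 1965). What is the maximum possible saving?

51

Current plan cost = 71·4 + 86·8 + 17·15 + 17·11 + 31·5 + 44·9 = 1965.
Optimal plan:
  Macon to R1: 71 × 4 = 284
  Quincy to R1: 86 × 8 = 688
  Quincy to R3: 34 × 11 = 374
  Elko to R2: 17 × 6 = 102
  Elko to R3: 14 × 5 = 70
  Tempe to R3: 44 × 9 = 396
Optimal cost = 1914.
Saving = 1965 − 1914 = 51.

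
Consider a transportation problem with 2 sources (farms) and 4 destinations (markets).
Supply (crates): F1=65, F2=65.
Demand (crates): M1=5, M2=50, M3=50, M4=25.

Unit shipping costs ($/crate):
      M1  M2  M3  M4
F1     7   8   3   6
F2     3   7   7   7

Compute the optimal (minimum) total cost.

675

Optimal allocation:
  F1–M3: 50 crates
  F1–M4: 15 crates
  F2–M1: 5 crates
  F2–M2: 50 crates
  F2–M4: 10 crates
Total cost = $675.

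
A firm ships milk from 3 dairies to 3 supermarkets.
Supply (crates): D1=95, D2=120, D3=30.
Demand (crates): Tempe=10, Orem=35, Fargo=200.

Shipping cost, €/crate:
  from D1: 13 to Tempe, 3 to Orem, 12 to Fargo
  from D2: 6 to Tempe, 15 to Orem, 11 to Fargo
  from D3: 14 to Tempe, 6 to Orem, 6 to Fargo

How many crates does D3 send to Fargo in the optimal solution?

The minimum-cost plan:
  D1->Orem: 35 crates
  D1->Fargo: 60 crates
  D2->Tempe: 10 crates
  D2->Fargo: 110 crates
  D3->Fargo: 30 crates
Total cost = €2275.
So D3→Fargo carries 30 crates.

30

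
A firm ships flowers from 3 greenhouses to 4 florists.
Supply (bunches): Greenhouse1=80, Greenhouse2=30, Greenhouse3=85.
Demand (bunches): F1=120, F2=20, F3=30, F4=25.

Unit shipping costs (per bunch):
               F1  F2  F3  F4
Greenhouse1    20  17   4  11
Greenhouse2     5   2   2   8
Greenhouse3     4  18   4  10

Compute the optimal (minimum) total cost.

An optimal shipping plan:
  Greenhouse1–F1: 5 × 20 = 100
  Greenhouse1–F2: 20 × 17 = 340
  Greenhouse1–F3: 30 × 4 = 120
  Greenhouse1–F4: 25 × 11 = 275
  Greenhouse2–F1: 30 × 5 = 150
  Greenhouse3–F1: 85 × 4 = 340
Total = 100 + 340 + 120 + 275 + 150 + 340 = 1325.
(Supply check: Greenhouse1 ships 80; Greenhouse2 ships 30; Greenhouse3 ships 85.)

1325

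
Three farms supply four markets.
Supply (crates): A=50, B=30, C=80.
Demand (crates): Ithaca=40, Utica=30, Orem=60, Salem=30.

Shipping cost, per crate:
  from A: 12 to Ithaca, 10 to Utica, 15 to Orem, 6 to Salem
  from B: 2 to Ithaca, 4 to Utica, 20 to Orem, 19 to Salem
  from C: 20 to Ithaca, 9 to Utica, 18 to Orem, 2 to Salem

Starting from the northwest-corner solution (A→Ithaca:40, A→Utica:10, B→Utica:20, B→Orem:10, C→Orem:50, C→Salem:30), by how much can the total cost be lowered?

350

Current plan cost = 40·12 + 10·10 + 20·4 + 10·20 + 50·18 + 30·2 = 1820.
Optimal plan:
  A–Ithaca: 10 × 12 = 120
  A–Orem: 40 × 15 = 600
  B–Ithaca: 30 × 2 = 60
  C–Utica: 30 × 9 = 270
  C–Orem: 20 × 18 = 360
  C–Salem: 30 × 2 = 60
Optimal cost = 1470.
Saving = 1820 − 1470 = 350.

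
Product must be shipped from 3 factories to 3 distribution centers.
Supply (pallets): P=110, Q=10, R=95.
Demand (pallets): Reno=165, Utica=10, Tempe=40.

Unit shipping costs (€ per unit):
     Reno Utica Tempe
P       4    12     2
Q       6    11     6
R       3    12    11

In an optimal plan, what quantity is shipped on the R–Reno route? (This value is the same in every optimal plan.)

95

Solving gives:
  P→Reno: 70 pallets
  P→Tempe: 40 pallets
  Q→Utica: 10 pallets
  R→Reno: 95 pallets
Total cost = €755.
So R→Reno carries 95 pallets.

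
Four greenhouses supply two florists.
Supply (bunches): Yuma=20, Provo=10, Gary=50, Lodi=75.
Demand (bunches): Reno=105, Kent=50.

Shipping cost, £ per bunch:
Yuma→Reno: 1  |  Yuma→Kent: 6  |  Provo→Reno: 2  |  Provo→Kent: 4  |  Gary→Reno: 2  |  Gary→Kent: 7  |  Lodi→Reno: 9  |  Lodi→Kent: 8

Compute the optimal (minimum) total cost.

One minimum-cost allocation:
  Yuma to Reno: 20 bunches
  Provo to Reno: 10 bunches
  Gary to Reno: 50 bunches
  Lodi to Reno: 25 bunches
  Lodi to Kent: 50 bunches
Total cost = £765.

765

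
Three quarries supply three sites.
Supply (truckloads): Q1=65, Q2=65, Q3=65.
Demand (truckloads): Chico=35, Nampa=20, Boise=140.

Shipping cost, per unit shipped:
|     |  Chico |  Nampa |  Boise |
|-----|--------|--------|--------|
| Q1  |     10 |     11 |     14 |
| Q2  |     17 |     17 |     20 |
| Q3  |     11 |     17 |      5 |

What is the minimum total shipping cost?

A cheapest plan:
  Q1->Chico: 35 × 10 = 350
  Q1->Boise: 30 × 14 = 420
  Q2->Nampa: 20 × 17 = 340
  Q2->Boise: 45 × 20 = 900
  Q3->Boise: 65 × 5 = 325
Total = 350 + 420 + 340 + 900 + 325 = 2335.

2335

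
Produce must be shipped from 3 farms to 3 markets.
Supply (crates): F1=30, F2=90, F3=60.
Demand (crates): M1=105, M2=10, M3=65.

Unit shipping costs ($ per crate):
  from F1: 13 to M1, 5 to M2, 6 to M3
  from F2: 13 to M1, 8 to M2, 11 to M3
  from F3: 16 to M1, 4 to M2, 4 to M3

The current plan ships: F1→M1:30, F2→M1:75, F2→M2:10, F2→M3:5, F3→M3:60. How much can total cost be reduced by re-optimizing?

Current plan cost = 30·13 + 75·13 + 10·8 + 5·11 + 60·4 = $1740.
Optimal plan:
  F1 to M1: 15 × $13 = $195
  F1 to M2: 10 × $5 = $50
  F1 to M3: 5 × $6 = $30
  F2 to M1: 90 × $13 = $1170
  F3 to M3: 60 × $4 = $240
Optimal cost = $1685.
Saving = 1740 − 1685 = $55.

55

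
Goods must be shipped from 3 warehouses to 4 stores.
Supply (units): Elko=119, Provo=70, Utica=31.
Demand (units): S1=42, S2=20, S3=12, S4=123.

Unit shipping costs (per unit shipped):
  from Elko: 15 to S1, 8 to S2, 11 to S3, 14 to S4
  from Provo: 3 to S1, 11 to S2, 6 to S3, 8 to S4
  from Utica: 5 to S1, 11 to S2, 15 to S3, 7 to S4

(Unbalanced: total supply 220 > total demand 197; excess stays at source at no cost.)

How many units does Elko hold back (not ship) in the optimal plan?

Minimum-cost shipments:
  Elko to S2: 20 × 8 = 160
  Elko to S3: 12 × 11 = 132
  Elko to S4: 64 × 14 = 896
  Provo to S1: 42 × 3 = 126
  Provo to S4: 28 × 8 = 224
  Utica to S4: 31 × 7 = 217
Total cost = 1755.
Elko ships 96 of its 119, leaving 23.

23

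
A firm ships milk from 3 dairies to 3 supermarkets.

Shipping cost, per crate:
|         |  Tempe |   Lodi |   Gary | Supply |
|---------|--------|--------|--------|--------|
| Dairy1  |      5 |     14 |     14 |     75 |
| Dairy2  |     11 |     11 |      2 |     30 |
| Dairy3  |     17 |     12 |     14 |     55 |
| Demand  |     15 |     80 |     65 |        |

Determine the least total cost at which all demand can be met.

1635

Optimal allocation:
  Dairy1→Tempe: 15 crates
  Dairy1→Lodi: 25 crates
  Dairy1→Gary: 35 crates
  Dairy2→Gary: 30 crates
  Dairy3→Lodi: 55 crates
Total cost = 1635.
(Supply check: Dairy1 ships 75; Dairy2 ships 30; Dairy3 ships 55.)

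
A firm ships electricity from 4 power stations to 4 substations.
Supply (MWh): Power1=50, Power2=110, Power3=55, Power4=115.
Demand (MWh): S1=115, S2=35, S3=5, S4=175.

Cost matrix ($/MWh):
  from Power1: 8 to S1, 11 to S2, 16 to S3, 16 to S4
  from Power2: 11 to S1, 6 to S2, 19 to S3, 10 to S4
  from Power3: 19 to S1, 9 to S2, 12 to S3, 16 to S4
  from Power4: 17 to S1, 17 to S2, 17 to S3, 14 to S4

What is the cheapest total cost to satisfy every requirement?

3790

An optimal shipping plan:
  Power1–S1: 50 MWh
  Power2–S1: 65 MWh
  Power2–S4: 45 MWh
  Power3–S2: 35 MWh
  Power3–S3: 5 MWh
  Power3–S4: 15 MWh
  Power4–S4: 115 MWh
Total cost = $3790.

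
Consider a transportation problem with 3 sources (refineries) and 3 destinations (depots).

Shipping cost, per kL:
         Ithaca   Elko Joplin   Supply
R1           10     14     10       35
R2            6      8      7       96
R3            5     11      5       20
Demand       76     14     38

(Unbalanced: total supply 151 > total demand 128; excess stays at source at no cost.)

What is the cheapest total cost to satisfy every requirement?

Optimal allocation:
  R1->Joplin: 12 × 10 = 120
  R2->Ithaca: 76 × 6 = 456
  R2->Elko: 14 × 8 = 112
  R2->Joplin: 6 × 7 = 42
  R3->Joplin: 20 × 5 = 100
Total = 120 + 456 + 112 + 42 + 100 = 830.

830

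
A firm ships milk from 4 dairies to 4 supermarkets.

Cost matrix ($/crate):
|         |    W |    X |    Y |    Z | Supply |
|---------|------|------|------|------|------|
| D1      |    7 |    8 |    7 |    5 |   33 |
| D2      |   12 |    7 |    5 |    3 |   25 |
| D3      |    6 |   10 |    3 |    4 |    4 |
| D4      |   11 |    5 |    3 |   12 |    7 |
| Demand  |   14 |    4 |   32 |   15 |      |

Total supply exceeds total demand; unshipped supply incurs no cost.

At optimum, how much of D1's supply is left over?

4

An optimal plan:
  D1 to W: 14 × $7 = $98
  D1 to X: 4 × $8 = $32
  D1 to Z: 11 × $5 = $55
  D2 to Y: 21 × $5 = $105
  D2 to Z: 4 × $3 = $12
  D3 to Y: 4 × $3 = $12
  D4 to Y: 7 × $3 = $21
Total cost = $335.
D1 ships 29 of its 33, leaving 4.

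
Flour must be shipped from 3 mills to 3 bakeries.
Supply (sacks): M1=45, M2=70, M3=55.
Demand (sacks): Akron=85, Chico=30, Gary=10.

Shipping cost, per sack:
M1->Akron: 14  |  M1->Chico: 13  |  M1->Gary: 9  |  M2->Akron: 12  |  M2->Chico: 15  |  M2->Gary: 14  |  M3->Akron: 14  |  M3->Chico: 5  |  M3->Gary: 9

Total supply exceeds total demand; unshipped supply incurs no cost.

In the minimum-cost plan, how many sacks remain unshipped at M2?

0

Minimum-cost shipments:
  M2->Akron: 70 × 12 = 840
  M3->Akron: 15 × 14 = 210
  M3->Chico: 30 × 5 = 150
  M3->Gary: 10 × 9 = 90
Total cost = 1290.
M2 ships 70 of its 70, leaving 0.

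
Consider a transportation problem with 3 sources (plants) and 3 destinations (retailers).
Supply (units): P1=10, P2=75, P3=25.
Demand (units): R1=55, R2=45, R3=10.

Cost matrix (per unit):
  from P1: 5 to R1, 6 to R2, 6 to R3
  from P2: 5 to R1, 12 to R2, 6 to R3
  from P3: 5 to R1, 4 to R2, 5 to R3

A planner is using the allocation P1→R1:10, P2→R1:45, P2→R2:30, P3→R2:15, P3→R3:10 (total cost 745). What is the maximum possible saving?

Current plan cost = 10·5 + 45·5 + 30·12 + 15·4 + 10·5 = 745.
Optimal plan:
  P1–R2: 10 × 6 = 60
  P2–R1: 55 × 5 = 275
  P2–R2: 10 × 12 = 120
  P2–R3: 10 × 6 = 60
  P3–R2: 25 × 4 = 100
Optimal cost = 615.
Saving = 745 − 615 = 130.

130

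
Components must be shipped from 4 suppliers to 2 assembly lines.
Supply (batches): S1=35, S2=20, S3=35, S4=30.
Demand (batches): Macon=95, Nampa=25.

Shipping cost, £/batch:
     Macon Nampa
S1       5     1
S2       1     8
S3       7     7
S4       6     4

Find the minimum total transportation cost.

Optimal allocation:
  S1 to Macon: 10 × £5 = £50
  S1 to Nampa: 25 × £1 = £25
  S2 to Macon: 20 × £1 = £20
  S3 to Macon: 35 × £7 = £245
  S4 to Macon: 30 × £6 = £180
Total = 50 + 25 + 20 + 245 + 180 = £520.

520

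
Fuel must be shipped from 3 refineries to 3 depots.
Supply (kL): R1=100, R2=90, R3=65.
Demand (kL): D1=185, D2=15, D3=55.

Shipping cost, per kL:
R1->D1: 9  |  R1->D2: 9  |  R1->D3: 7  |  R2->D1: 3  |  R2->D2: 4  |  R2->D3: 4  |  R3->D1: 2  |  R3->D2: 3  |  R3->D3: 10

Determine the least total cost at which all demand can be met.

Optimal allocation:
  R1 to D1: 30 × 9 = 270
  R1 to D2: 15 × 9 = 135
  R1 to D3: 55 × 7 = 385
  R2 to D1: 90 × 3 = 270
  R3 to D1: 65 × 2 = 130
Total = 270 + 135 + 385 + 270 + 130 = 1190.

1190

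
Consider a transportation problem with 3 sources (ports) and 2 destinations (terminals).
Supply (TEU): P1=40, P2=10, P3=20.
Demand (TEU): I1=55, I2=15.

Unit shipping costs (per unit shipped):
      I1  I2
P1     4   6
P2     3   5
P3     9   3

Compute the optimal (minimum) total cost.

280

A cheapest plan:
  P1 to I1: 40 TEU
  P2 to I1: 10 TEU
  P3 to I1: 5 TEU
  P3 to I2: 15 TEU
Total cost = 280.
(Supply check: P1 ships 40; P2 ships 10; P3 ships 20.)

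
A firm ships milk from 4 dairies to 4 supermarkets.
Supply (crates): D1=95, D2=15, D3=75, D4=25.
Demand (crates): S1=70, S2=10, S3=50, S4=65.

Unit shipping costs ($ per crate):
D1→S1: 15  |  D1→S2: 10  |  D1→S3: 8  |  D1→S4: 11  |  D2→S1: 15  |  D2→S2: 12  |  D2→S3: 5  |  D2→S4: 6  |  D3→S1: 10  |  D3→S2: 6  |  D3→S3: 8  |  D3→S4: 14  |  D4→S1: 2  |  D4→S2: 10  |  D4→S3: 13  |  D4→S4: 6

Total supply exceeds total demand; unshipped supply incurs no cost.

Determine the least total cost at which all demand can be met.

1600

Optimal allocation:
  D1->S3: 30 crates
  D1->S4: 50 crates
  D2->S4: 15 crates
  D3->S1: 45 crates
  D3->S2: 10 crates
  D3->S3: 20 crates
  D4->S1: 25 crates
Total cost = $1600.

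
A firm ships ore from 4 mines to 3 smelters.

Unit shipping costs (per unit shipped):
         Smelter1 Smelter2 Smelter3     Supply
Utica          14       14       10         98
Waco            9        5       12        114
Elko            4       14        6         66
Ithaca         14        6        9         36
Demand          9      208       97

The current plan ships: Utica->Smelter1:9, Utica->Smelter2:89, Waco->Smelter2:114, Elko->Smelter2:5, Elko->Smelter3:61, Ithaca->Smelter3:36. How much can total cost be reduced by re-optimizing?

Current plan cost = 9·14 + 89·14 + 114·5 + 5·14 + 61·6 + 36·9 = 2702.
Optimal plan:
  Utica->Smelter2: 58 × 14 = 812
  Utica->Smelter3: 40 × 10 = 400
  Waco->Smelter2: 114 × 5 = 570
  Elko->Smelter1: 9 × 4 = 36
  Elko->Smelter3: 57 × 6 = 342
  Ithaca->Smelter2: 36 × 6 = 216
Optimal cost = 2376.
Saving = 2702 − 2376 = 326.

326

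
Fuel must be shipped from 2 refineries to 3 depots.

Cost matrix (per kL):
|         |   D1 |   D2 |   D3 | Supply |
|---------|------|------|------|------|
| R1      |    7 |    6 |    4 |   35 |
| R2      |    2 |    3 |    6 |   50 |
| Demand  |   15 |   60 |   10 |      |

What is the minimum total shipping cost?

325

One minimum-cost allocation:
  R1->D2: 25 × 6 = 150
  R1->D3: 10 × 4 = 40
  R2->D1: 15 × 2 = 30
  R2->D2: 35 × 3 = 105
Total = 150 + 40 + 30 + 105 = 325.
(Supply check: R1 ships 35; R2 ships 50.)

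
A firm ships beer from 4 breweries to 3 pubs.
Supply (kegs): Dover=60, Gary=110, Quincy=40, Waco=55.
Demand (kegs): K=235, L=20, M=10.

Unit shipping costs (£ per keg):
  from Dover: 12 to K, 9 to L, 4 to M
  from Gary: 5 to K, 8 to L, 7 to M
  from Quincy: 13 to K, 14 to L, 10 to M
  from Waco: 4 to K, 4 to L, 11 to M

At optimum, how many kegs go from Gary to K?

Optimal shipments:
  Dover to K: 30 × £12 = £360
  Dover to L: 20 × £9 = £180
  Dover to M: 10 × £4 = £40
  Gary to K: 110 × £5 = £550
  Quincy to K: 40 × £13 = £520
  Waco to K: 55 × £4 = £220
Total cost = £1870.
So Gary→K carries 110 kegs.

110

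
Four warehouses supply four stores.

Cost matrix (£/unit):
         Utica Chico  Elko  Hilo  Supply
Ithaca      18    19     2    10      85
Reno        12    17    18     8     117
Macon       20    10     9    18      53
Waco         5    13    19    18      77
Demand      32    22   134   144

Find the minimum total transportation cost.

2467

One minimum-cost allocation:
  Ithaca→Elko: 85 units
  Reno→Hilo: 117 units
  Macon→Chico: 4 units
  Macon→Elko: 49 units
  Waco→Utica: 32 units
  Waco→Chico: 18 units
  Waco→Hilo: 27 units
Total cost = £2467.
(Supply check: Ithaca ships 85; Reno ships 117; Macon ships 53; Waco ships 77.)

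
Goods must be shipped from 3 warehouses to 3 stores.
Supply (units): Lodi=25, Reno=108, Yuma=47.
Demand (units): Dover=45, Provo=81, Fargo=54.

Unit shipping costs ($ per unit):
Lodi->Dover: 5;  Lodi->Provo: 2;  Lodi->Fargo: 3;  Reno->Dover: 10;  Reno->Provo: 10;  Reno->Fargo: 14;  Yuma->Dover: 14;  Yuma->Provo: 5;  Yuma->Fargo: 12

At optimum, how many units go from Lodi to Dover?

Optimal shipments:
  Lodi→Fargo: 25 × $3 = $75
  Reno→Dover: 45 × $10 = $450
  Reno→Provo: 34 × $10 = $340
  Reno→Fargo: 29 × $14 = $406
  Yuma→Provo: 47 × $5 = $235
Total cost = $1506.
The route Lodi→Dover is not used.

0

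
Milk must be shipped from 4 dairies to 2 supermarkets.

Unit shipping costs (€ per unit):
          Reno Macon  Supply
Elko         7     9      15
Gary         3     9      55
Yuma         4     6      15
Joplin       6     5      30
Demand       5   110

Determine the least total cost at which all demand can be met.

840

A cheapest plan:
  Elko–Macon: 15 × €9 = €135
  Gary–Reno: 5 × €3 = €15
  Gary–Macon: 50 × €9 = €450
  Yuma–Macon: 15 × €6 = €90
  Joplin–Macon: 30 × €5 = €150
Total = 135 + 15 + 450 + 90 + 150 = €840.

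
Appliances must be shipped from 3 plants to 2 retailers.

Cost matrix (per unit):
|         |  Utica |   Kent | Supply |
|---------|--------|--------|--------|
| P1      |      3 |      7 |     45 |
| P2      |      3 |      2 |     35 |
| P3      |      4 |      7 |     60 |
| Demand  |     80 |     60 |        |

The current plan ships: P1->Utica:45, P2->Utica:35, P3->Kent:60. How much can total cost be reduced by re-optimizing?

Current plan cost = 45·3 + 35·3 + 60·7 = 660.
Optimal plan:
  P1–Utica: 45 × 3 = 135
  P2–Kent: 35 × 2 = 70
  P3–Utica: 35 × 4 = 140
  P3–Kent: 25 × 7 = 175
Optimal cost = 520.
Saving = 660 − 520 = 140.

140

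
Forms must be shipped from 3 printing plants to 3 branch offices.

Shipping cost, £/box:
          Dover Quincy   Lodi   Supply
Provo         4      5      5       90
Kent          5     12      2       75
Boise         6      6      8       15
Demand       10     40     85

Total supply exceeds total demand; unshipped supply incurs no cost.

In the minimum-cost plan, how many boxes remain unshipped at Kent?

0

Minimum-cost shipments:
  Provo–Dover: 10 × £4 = £40
  Provo–Quincy: 40 × £5 = £200
  Provo–Lodi: 10 × £5 = £50
  Kent–Lodi: 75 × £2 = £150
Total cost = £440.
Kent ships 75 of its 75, leaving 0.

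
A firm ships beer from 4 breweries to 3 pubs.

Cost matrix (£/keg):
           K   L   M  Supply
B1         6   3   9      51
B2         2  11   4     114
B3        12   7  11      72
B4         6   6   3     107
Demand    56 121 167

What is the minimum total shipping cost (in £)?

1330

A cheapest plan:
  B1→L: 51 × £3 = £153
  B2→K: 56 × £2 = £112
  B2→M: 58 × £4 = £232
  B3→L: 70 × £7 = £490
  B3→M: 2 × £11 = £22
  B4→M: 107 × £3 = £321
Total = 153 + 112 + 232 + 490 + 22 + 321 = £1330.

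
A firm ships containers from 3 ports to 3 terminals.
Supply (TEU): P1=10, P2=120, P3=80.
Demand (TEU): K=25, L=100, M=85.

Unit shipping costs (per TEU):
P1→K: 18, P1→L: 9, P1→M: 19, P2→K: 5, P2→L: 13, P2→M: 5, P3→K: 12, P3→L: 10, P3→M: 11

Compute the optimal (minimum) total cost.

1570

A cheapest plan:
  P1 to L: 10 × 9 = 90
  P2 to K: 25 × 5 = 125
  P2 to L: 10 × 13 = 130
  P2 to M: 85 × 5 = 425
  P3 to L: 80 × 10 = 800
Total = 90 + 125 + 130 + 425 + 800 = 1570.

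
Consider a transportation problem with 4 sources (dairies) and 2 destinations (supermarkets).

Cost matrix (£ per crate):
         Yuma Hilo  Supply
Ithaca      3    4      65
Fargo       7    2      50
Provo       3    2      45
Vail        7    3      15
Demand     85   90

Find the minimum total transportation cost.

A cheapest plan:
  Ithaca→Yuma: 65 crates
  Fargo→Hilo: 50 crates
  Provo→Yuma: 20 crates
  Provo→Hilo: 25 crates
  Vail→Hilo: 15 crates
Total cost = £450.

450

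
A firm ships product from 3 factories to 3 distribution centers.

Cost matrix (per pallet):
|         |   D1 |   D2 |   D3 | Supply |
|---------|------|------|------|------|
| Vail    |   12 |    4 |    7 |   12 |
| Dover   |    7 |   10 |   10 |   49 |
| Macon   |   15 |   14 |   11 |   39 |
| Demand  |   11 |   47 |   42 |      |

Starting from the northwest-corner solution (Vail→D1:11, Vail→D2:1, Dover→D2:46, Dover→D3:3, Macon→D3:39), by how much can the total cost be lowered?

Current plan cost = 11·12 + 1·4 + 46·10 + 3·10 + 39·11 = 1055.
Optimal plan:
  Vail->D2: 12 × 4 = 48
  Dover->D1: 11 × 7 = 77
  Dover->D2: 35 × 10 = 350
  Dover->D3: 3 × 10 = 30
  Macon->D3: 39 × 11 = 429
Optimal cost = 934.
Saving = 1055 − 934 = 121.

121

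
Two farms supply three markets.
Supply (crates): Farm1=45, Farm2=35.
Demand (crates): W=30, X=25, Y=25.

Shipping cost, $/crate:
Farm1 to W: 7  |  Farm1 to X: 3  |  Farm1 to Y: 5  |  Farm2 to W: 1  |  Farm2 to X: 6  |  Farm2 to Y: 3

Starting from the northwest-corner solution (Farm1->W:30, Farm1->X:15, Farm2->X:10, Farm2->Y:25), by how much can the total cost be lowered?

Current plan cost = 30·7 + 15·3 + 10·6 + 25·3 = $390.
Optimal plan:
  Farm1->X: 25 × $3 = $75
  Farm1->Y: 20 × $5 = $100
  Farm2->W: 30 × $1 = $30
  Farm2->Y: 5 × $3 = $15
Optimal cost = $220.
Saving = 390 − 220 = $170.

170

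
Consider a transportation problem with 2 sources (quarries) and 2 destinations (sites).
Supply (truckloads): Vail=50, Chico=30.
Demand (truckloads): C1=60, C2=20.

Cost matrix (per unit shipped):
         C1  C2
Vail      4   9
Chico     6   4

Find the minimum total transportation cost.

340

A cheapest plan:
  Vail→C1: 50 × 4 = 200
  Chico→C1: 10 × 6 = 60
  Chico→C2: 20 × 4 = 80
Total = 200 + 60 + 80 = 340.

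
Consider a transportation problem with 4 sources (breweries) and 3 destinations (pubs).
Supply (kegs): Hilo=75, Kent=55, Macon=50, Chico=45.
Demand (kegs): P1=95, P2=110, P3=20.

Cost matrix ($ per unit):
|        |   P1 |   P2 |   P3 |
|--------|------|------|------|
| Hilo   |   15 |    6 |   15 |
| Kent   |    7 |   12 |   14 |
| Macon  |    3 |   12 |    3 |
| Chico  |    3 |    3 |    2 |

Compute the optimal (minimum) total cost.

Optimal allocation:
  Hilo→P2: 75 × $6 = $450
  Kent→P1: 55 × $7 = $385
  Macon→P1: 40 × $3 = $120
  Macon→P3: 10 × $3 = $30
  Chico→P2: 35 × $3 = $105
  Chico→P3: 10 × $2 = $20
Total = 450 + 385 + 120 + 30 + 105 + 20 = $1110.

1110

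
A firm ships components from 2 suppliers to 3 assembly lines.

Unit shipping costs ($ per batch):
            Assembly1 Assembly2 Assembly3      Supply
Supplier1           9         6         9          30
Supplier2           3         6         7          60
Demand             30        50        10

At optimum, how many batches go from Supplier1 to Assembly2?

The minimum-cost plan:
  Supplier1 to Assembly2: 30 × $6 = $180
  Supplier2 to Assembly1: 30 × $3 = $90
  Supplier2 to Assembly2: 20 × $6 = $120
  Supplier2 to Assembly3: 10 × $7 = $70
Total cost = $460.
So Supplier1→Assembly2 carries 30 batches.

30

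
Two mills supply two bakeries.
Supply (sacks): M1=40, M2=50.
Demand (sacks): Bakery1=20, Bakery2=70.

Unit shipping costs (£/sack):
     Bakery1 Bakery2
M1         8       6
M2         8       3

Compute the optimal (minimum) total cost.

430

Optimal allocation:
  M1–Bakery1: 20 × £8 = £160
  M1–Bakery2: 20 × £6 = £120
  M2–Bakery2: 50 × £3 = £150
Total = 160 + 120 + 150 = £430.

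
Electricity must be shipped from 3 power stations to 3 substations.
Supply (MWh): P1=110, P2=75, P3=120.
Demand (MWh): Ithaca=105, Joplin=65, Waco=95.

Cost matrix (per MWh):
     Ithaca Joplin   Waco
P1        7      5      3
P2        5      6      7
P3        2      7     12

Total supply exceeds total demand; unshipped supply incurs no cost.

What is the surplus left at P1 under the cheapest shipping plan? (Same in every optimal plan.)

0

An optimal plan:
  P1–Joplin: 15 × 5 = 75
  P1–Waco: 95 × 3 = 285
  P2–Joplin: 50 × 6 = 300
  P3–Ithaca: 105 × 2 = 210
Total cost = 870.
P1 ships 110 of its 110, leaving 0.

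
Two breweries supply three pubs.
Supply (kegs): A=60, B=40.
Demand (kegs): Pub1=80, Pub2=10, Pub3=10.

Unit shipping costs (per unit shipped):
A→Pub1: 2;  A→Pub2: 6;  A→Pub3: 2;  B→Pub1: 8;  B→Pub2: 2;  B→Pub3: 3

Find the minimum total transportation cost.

Optimal allocation:
  A→Pub1: 60 kegs
  B→Pub1: 20 kegs
  B→Pub2: 10 kegs
  B→Pub3: 10 kegs
Total cost = 330.

330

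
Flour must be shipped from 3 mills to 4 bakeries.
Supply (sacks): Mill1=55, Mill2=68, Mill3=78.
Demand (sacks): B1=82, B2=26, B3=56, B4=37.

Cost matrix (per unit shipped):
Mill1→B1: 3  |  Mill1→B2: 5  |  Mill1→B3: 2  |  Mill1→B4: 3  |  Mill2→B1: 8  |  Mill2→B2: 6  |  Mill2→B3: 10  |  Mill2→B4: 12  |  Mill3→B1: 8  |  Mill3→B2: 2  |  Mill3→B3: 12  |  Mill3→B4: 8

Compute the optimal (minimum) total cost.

An optimal shipping plan:
  Mill1–B3: 55 × 2 = 110
  Mill2–B1: 67 × 8 = 536
  Mill2–B3: 1 × 10 = 10
  Mill3–B1: 15 × 8 = 120
  Mill3–B2: 26 × 2 = 52
  Mill3–B4: 37 × 8 = 296
Total = 110 + 536 + 10 + 120 + 52 + 296 = 1124.
(Supply check: Mill1 ships 55; Mill2 ships 68; Mill3 ships 78.)

1124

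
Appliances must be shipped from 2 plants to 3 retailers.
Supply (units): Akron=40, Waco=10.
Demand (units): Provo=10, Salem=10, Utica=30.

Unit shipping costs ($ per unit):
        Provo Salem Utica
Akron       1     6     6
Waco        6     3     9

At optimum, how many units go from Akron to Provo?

The minimum-cost plan:
  Akron to Provo: 10 × $1 = $10
  Akron to Utica: 30 × $6 = $180
  Waco to Salem: 10 × $3 = $30
Total cost = $220.
So Akron→Provo carries 10 units.

10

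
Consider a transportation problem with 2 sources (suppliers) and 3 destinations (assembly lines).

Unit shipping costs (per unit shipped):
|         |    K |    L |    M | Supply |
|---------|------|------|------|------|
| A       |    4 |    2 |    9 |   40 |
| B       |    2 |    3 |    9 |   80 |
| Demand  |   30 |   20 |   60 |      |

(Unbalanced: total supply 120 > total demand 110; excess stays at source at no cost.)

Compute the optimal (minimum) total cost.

An optimal shipping plan:
  A–L: 20 × 2 = 40
  A–M: 10 × 9 = 90
  B–K: 30 × 2 = 60
  B–M: 50 × 9 = 450
Total = 40 + 90 + 60 + 450 = 640.

640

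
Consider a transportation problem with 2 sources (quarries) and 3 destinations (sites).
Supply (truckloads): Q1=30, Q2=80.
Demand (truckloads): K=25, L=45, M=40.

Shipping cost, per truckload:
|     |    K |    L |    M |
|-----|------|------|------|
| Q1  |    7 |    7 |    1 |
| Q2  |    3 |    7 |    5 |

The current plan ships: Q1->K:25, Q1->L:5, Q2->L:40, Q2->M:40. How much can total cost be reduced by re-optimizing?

220

Current plan cost = 25·7 + 5·7 + 40·7 + 40·5 = 690.
Optimal plan:
  Q1->M: 30 × 1 = 30
  Q2->K: 25 × 3 = 75
  Q2->L: 45 × 7 = 315
  Q2->M: 10 × 5 = 50
Optimal cost = 470.
Saving = 690 − 470 = 220.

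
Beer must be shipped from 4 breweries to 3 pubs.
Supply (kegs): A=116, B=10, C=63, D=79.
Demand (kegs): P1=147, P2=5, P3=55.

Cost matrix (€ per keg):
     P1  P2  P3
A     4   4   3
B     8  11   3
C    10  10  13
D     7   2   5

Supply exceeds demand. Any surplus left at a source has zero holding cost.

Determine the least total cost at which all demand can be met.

An optimal shipping plan:
  A->P1: 116 × €4 = €464
  B->P3: 10 × €3 = €30
  C->P1: 2 × €10 = €20
  D->P1: 29 × €7 = €203
  D->P2: 5 × €2 = €10
  D->P3: 45 × €5 = €225
Total = 464 + 30 + 20 + 203 + 10 + 225 = €952.

952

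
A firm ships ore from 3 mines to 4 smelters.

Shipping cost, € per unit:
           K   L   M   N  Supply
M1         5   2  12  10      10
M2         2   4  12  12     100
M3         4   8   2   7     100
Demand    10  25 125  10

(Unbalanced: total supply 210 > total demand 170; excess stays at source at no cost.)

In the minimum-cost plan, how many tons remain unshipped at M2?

40

Minimum-cost shipments:
  M1→N: 10 × €10 = €100
  M2→K: 10 × €2 = €20
  M2→L: 25 × €4 = €100
  M2→M: 25 × €12 = €300
  M3→M: 100 × €2 = €200
Total cost = €720.
M2 ships 60 of its 100, leaving 40.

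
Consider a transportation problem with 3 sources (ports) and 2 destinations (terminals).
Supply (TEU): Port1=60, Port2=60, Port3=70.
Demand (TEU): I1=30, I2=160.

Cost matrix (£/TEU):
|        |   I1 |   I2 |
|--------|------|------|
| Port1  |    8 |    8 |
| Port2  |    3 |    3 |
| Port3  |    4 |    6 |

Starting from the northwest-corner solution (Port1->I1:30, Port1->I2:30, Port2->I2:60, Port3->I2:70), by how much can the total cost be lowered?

Current plan cost = 30·8 + 30·8 + 60·3 + 70·6 = £1080.
Optimal plan:
  Port1–I2: 60 × £8 = £480
  Port2–I2: 60 × £3 = £180
  Port3–I1: 30 × £4 = £120
  Port3–I2: 40 × £6 = £240
Optimal cost = £1020.
Saving = 1080 − 1020 = £60.

60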